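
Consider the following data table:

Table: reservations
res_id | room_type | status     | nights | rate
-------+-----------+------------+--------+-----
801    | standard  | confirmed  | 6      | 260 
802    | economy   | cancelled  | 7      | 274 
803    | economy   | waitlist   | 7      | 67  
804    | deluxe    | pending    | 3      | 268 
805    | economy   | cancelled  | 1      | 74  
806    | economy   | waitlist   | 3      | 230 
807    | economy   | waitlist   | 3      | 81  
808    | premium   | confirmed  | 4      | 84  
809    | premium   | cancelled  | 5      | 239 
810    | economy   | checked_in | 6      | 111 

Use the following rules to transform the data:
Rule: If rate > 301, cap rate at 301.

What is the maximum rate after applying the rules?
274

Step 1: Original maximum rate = 274
Step 2: Check cap of 301 against maximum
Step 3: No records exceed the cap (max 274 <= cap 301), so no capping applies
Step 4: Maximum after transformation = 274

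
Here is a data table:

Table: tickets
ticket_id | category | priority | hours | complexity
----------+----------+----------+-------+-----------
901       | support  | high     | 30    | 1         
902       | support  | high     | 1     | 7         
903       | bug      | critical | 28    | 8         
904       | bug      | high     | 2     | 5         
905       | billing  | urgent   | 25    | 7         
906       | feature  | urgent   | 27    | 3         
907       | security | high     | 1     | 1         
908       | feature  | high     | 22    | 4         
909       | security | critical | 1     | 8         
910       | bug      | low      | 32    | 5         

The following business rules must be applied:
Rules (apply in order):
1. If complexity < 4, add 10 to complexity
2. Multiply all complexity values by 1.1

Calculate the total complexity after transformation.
86.9

Step 1: Apply Rule 1 - Add 10 to records with complexity < 4
  - 3 records affected: 5 + (3 × 10) = 35
  - Unaffected records: 44
  - Sum after Rule 1: 79
Step 2: Apply Rule 2 - Multiply all by 1.1
  - 79 × 1.1 = 86.9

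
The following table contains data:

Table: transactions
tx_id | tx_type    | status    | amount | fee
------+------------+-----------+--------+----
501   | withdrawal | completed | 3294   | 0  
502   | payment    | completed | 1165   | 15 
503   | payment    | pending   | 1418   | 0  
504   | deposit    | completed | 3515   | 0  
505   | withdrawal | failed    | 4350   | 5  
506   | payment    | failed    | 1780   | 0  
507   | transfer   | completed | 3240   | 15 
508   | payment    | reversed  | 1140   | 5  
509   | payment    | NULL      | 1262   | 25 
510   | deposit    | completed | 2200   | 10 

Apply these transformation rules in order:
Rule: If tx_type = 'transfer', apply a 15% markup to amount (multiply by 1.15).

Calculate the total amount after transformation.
23850.0

Step 1: Records with tx_type = 'transfer' have total amount = 3240
Step 2: Apply multiplier: 3240 × 1.15 = 3726.0
Step 3: Other records total: 20124
Step 4: Final sum = 3726.0 + 20124 = 23850.0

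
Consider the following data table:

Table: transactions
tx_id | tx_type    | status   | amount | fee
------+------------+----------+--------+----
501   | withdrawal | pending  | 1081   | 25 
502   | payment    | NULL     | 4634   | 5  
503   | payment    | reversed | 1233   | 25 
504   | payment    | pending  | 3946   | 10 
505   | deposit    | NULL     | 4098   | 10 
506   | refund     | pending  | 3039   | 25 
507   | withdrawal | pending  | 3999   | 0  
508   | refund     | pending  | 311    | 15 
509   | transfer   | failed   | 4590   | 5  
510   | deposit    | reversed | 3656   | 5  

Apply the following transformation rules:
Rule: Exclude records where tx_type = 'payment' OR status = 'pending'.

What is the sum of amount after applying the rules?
12344

Step 1: Find records where tx_type = 'payment' OR status = 'pending'
Step 2: 7 records match, summing to 18243
Step 3: Original sum: 30587
Step 4: Remaining sum = 30587 - 18243 = 12344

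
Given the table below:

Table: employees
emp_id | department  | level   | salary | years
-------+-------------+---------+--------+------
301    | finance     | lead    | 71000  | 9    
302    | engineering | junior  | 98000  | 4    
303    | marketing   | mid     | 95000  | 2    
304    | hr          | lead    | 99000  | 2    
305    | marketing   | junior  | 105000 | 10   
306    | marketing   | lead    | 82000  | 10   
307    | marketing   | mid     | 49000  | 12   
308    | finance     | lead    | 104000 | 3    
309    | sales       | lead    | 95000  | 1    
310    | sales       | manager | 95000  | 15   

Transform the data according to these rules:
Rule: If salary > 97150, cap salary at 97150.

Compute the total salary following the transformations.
875600

Step 1: 4 records have salary > 97150
Step 2: These records originally summed to 406000
Step 3: After capping: 4 × 97150 = 388600
Step 4: Unaffected records sum: 487000
Step 5: Final sum = 388600 + 487000 = 875600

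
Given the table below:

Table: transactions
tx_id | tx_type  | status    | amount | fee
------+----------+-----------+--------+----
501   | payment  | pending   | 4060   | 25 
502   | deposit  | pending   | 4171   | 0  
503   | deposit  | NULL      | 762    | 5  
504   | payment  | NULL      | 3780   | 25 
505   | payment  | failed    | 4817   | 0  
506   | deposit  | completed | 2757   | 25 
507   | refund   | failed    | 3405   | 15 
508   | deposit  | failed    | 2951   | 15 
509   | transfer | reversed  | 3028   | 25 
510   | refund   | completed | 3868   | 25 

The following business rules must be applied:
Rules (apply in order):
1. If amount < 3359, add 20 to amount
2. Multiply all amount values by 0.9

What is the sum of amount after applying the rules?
30311.1

Step 1: Apply Rule 1 - Add 20 to records with amount < 3359
  - 4 records affected: 9498 + (4 × 20) = 9578
  - Unaffected records: 24101
  - Sum after Rule 1: 33679
Step 2: Apply Rule 2 - Multiply all by 0.9
  - 33679 × 0.9 = 30311.1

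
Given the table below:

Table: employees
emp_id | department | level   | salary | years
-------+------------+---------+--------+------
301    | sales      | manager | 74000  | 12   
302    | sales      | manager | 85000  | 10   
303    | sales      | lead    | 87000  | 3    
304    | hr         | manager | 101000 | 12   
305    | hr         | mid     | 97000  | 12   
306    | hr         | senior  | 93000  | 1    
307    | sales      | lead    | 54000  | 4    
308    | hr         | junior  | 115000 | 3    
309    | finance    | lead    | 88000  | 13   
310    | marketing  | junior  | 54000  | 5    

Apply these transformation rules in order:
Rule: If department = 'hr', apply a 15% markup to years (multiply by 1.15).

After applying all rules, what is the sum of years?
79.2

Step 1: Records with department = 'hr' have total years = 28
Step 2: Apply multiplier: 28 × 1.15 = 32.2
Step 3: Other records total: 47
Step 4: Final sum = 32.2 + 47 = 79.2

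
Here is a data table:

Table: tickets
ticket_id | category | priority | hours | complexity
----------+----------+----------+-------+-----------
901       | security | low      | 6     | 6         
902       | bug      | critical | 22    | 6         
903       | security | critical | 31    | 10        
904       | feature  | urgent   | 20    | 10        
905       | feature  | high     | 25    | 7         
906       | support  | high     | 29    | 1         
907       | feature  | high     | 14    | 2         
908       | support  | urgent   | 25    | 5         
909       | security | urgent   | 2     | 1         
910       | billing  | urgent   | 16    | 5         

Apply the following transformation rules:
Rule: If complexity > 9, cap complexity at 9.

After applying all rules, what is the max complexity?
9

Step 1: Original maximum complexity = 10
Step 2: Apply cap at 9
Step 3: 2 records had complexity > 9 and were capped
Step 4: Maximum after transformation = 9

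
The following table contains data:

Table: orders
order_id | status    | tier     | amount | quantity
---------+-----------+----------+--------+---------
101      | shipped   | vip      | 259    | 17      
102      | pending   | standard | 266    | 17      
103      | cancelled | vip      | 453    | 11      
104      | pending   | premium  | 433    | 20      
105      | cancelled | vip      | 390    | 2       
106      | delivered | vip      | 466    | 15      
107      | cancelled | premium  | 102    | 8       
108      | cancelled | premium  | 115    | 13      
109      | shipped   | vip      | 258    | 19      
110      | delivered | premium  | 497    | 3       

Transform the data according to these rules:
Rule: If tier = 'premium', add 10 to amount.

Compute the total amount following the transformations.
3279

Step 1: Count records where tier = 'premium': 4
Step 2: Total bonus added: 4 × 10 = 40
Step 3: Original sum of amount: 3239
Step 4: Final sum = 3239 + 40 = 3279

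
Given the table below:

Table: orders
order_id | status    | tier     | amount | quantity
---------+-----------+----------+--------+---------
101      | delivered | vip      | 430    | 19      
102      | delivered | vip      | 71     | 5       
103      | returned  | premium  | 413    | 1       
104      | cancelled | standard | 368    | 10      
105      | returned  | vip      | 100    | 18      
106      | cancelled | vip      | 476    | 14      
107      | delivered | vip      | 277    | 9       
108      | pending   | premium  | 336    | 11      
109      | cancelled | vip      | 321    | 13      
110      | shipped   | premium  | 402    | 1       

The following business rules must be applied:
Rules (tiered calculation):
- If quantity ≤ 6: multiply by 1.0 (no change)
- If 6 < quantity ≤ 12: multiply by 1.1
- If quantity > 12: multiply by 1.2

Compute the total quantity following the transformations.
116.8

Step 1: Tier 1 (quantity ≤ 6): 3 records, sum = 7 × 1.0 = 7.0
Step 2: Tier 2 (6 < quantity ≤ 12): 3 records, sum = 30 × 1.1 = 33.0
Step 3: Tier 3 (quantity > 12): 4 records, sum = 64 × 1.2 = 76.8
Step 4: Final sum = 7.0 + 33.0 + 76.8 = 116.8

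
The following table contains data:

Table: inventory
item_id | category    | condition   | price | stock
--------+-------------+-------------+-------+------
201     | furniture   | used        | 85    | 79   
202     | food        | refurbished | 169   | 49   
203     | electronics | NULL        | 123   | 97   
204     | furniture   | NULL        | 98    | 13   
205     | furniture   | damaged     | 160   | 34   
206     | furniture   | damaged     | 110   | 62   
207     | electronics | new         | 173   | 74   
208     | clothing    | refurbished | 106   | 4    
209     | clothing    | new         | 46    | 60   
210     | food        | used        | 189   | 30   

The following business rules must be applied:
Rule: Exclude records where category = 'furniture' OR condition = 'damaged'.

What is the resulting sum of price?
806

Step 1: Find records where category = 'furniture' OR condition = 'damaged'
Step 2: 4 records match, summing to 453
Step 3: Original sum: 1259
Step 4: Remaining sum = 1259 - 453 = 806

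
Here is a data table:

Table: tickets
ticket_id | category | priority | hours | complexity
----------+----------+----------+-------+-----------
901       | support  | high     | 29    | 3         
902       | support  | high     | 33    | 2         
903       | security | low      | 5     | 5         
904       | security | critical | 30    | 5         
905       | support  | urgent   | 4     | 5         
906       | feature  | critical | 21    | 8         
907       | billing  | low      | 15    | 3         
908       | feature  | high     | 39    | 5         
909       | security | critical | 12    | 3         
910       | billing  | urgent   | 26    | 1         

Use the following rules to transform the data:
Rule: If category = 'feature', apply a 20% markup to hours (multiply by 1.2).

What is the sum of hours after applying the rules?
226.0

Step 1: Records with category = 'feature' have total hours = 60
Step 2: Apply multiplier: 60 × 1.2 = 72.0
Step 3: Other records total: 154
Step 4: Final sum = 72.0 + 154 = 226.0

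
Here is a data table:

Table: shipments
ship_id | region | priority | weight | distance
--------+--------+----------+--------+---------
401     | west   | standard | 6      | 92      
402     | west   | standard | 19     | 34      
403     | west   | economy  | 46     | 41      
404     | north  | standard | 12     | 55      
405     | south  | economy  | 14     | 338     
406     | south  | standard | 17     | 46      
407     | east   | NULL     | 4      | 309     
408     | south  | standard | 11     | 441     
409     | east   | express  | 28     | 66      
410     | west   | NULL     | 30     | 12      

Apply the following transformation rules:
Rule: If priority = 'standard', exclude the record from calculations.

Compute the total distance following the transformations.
766

Step 1: Identify records where priority = 'standard'
Step 2: The excluded records sum to 668
Step 3: Original total distance = 1434
Step 4: Remaining total = 1434 - 668 = 766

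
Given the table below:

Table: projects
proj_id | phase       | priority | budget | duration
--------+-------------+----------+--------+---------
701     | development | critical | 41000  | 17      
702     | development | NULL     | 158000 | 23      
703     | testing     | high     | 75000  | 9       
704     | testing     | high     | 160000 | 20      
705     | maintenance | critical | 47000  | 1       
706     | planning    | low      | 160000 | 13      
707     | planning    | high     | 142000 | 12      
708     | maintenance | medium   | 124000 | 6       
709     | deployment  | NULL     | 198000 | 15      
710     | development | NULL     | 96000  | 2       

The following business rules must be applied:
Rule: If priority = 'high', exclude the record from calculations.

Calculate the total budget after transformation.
824000

Step 1: Identify records where priority = 'high'
Step 2: The excluded records sum to 377000
Step 3: Original total budget = 1201000
Step 4: Remaining total = 1201000 - 377000 = 824000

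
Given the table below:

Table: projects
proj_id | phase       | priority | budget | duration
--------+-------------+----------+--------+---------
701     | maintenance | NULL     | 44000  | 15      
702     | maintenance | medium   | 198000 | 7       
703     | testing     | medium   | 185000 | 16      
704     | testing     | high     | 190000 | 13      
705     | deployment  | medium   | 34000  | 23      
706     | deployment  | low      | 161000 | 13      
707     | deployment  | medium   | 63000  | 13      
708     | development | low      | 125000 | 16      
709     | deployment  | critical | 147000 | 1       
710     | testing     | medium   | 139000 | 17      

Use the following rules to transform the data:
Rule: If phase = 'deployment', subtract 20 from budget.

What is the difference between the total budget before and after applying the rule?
80

Step 1: Original sum of budget = 1286000
Step 2: 4 records have phase = 'deployment'
Step 3: Each affected record changes by -20
Step 4: Total change = 4 × -20 = -80
Step 5: New sum = 1286000 + -80 = 1285920
Step 6: Difference = |1285920 - 1286000| = 80
        (Sum decreased by 80)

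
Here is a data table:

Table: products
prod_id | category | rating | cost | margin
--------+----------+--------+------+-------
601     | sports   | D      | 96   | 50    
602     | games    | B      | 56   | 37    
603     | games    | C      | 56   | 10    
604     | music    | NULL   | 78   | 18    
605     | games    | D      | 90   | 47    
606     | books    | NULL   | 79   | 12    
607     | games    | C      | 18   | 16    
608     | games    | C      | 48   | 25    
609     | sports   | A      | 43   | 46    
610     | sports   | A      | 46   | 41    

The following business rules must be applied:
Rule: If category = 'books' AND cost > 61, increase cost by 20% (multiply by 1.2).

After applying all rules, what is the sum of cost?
625.8

Step 1: Find records where category = 'books' AND cost > 61
Step 2: 1 records match, summing to 79
Step 3: After multiplier: 79 × 1.2 = 94.8
Step 4: Unaffected records sum: 531
Step 5: Final sum = 94.8 + 531 = 625.8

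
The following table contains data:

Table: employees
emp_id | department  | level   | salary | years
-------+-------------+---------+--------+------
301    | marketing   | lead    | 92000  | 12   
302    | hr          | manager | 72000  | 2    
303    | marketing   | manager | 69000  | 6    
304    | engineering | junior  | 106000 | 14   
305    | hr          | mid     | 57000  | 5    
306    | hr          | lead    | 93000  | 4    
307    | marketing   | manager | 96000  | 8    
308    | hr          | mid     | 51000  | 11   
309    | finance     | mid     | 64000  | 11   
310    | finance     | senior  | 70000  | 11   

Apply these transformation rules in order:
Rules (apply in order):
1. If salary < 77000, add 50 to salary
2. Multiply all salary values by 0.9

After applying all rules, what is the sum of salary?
693270.0

Step 1: Apply Rule 1 - Add 50 to records with salary < 77000
  - 6 records affected: 383000 + (6 × 50) = 383300
  - Unaffected records: 387000
  - Sum after Rule 1: 770300
Step 2: Apply Rule 2 - Multiply all by 0.9
  - 770300 × 0.9 = 693270.0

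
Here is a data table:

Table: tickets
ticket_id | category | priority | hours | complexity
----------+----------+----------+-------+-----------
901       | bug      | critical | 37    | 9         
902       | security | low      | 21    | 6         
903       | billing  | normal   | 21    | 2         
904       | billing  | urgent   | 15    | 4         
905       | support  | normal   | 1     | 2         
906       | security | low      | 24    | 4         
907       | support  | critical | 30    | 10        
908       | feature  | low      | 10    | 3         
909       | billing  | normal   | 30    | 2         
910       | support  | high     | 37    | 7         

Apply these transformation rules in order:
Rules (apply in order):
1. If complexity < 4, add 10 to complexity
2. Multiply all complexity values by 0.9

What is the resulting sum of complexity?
80.1

Step 1: Apply Rule 1 - Add 10 to records with complexity < 4
  - 4 records affected: 9 + (4 × 10) = 49
  - Unaffected records: 40
  - Sum after Rule 1: 89
Step 2: Apply Rule 2 - Multiply all by 0.9
  - 89 × 0.9 = 80.1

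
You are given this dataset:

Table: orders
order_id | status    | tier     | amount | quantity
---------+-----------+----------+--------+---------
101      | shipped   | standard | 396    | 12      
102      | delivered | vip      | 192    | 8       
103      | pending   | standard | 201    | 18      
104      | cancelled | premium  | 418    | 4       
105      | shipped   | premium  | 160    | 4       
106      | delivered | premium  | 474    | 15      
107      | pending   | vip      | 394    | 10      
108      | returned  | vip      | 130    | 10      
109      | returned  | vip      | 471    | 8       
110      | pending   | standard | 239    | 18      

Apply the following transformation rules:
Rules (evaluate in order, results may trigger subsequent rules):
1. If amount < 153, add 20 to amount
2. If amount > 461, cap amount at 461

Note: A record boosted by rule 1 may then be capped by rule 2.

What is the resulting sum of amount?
3072

Step 1: Apply rule 1 to records with amount < 153
  - 1 records get bonus of 20
  - Of these, 0 records then exceed 461 and get capped
Step 2: Apply rule 2 to records with amount > 461
  - 2 records (original) are capped
Step 3: Calculate final sum = 3072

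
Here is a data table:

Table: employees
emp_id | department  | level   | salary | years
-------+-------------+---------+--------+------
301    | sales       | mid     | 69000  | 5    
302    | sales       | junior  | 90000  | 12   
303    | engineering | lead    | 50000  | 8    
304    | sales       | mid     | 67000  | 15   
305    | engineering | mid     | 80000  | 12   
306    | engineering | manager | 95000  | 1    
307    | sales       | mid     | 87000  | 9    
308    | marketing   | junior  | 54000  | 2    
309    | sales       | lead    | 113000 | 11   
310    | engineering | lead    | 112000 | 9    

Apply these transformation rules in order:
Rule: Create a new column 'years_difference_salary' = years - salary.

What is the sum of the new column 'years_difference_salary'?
-816916

Step 1: For each record, compute years - salary
Example calculations:
  5 - 69000 = -68995
  12 - 90000 = -89988
  8 - 50000 = -49992
  ...
Step 2: Sum all derived values
Step 3: Total = -816916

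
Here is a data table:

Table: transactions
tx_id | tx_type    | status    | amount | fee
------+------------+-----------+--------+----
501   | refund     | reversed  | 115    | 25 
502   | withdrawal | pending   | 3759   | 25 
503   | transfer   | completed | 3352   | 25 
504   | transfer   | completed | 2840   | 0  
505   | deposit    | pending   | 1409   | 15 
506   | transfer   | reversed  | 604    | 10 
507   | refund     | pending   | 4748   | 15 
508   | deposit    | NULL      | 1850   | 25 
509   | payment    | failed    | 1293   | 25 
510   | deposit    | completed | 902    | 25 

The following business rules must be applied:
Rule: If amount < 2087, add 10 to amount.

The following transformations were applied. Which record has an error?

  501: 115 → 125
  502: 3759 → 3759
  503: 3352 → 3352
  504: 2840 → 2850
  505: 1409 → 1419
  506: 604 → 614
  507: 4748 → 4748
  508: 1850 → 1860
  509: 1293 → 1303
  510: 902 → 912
Record 504 has an error. The correct transformed value should be 2840, not 2850.

Step 1: Check each record against the rule
Step 2: Record 504 has amount = 2840
Step 3: Since 2840 >= 2087, the bonus should not have been applied
Step 4: Correct value = 2840, but claimed value = 2850
Conclusion: Record 504 has the error.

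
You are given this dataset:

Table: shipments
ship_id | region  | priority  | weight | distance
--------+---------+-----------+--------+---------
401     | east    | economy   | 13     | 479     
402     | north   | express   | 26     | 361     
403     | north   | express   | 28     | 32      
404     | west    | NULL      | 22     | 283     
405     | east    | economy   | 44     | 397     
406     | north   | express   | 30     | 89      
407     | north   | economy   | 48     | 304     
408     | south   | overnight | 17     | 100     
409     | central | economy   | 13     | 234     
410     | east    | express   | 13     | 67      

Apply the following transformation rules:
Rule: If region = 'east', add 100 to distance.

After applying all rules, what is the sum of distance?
2646

Step 1: Count records where region = 'east': 3
Step 2: Total bonus added: 3 × 100 = 300
Step 3: Original sum of distance: 2346
Step 4: Final sum = 2346 + 300 = 2646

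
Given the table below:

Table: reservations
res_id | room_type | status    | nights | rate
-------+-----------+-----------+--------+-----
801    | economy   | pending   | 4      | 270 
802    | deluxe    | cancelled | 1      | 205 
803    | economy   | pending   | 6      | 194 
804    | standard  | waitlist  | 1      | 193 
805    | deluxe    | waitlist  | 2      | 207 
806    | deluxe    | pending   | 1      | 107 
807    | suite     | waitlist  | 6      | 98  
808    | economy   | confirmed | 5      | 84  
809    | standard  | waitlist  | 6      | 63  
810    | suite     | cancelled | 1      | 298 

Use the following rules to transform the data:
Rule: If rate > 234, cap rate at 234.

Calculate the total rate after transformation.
1619

Step 1: 2 records have rate > 234
Step 2: These records originally summed to 568
Step 3: After capping: 2 × 234 = 468
Step 4: Unaffected records sum: 1151
Step 5: Final sum = 468 + 1151 = 1619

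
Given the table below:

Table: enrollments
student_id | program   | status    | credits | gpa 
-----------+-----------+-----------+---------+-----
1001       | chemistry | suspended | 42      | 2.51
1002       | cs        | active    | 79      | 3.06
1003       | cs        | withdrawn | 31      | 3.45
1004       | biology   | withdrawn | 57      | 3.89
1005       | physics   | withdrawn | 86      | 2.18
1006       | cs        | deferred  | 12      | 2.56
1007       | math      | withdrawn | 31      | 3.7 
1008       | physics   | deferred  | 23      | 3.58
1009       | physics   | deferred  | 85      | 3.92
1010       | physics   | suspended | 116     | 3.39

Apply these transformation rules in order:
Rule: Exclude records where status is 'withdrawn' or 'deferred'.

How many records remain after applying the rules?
3

Step 1: Count records to exclude
  - 4 (withdrawn) + 3 (deferred) = 7 records
Step 2: Total records: 10
Step 3: Remaining = 10 - 7 = 3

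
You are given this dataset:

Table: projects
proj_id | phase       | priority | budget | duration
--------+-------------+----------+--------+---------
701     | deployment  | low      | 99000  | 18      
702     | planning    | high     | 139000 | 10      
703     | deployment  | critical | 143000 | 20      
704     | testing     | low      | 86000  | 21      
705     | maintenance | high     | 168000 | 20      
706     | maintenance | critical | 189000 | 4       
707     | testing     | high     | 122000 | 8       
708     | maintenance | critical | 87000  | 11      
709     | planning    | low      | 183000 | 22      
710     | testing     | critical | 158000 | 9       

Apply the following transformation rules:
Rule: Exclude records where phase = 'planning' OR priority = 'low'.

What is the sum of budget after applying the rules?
867000

Step 1: Find records where phase = 'planning' OR priority = 'low'
Step 2: 4 records match, summing to 507000
Step 3: Original sum: 1374000
Step 4: Remaining sum = 1374000 - 507000 = 867000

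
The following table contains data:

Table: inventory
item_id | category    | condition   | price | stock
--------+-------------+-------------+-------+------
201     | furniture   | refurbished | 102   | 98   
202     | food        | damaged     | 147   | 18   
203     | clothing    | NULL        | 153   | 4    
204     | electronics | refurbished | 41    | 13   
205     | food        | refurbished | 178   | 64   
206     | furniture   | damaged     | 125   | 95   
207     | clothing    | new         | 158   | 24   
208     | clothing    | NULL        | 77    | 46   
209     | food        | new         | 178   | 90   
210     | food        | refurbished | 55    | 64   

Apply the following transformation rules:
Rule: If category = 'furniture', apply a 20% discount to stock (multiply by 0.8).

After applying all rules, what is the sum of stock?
477.4

Step 1: Records with category = 'furniture' have total stock = 193
Step 2: Apply multiplier: 193 × 0.8 = 154.4
Step 3: Other records total: 323
Step 4: Final sum = 154.4 + 323 = 477.4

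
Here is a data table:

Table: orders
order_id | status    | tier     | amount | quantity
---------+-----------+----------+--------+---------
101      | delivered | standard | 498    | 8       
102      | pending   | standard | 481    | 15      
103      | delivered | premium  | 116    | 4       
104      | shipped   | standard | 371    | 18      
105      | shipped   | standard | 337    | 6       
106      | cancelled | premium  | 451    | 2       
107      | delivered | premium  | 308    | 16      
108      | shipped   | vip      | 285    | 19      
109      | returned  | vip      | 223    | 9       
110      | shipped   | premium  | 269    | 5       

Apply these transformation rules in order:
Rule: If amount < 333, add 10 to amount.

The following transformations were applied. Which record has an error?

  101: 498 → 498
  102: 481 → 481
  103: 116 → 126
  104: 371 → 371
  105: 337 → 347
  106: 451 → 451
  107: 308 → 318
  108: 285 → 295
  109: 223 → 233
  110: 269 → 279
Record 105 has an error. The correct transformed value should be 337, not 347.

Step 1: Check each record against the rule
Step 2: Record 105 has amount = 337
Step 3: Since 337 >= 333, the bonus should not have been applied
Step 4: Correct value = 337, but claimed value = 347
Conclusion: Record 105 has the error.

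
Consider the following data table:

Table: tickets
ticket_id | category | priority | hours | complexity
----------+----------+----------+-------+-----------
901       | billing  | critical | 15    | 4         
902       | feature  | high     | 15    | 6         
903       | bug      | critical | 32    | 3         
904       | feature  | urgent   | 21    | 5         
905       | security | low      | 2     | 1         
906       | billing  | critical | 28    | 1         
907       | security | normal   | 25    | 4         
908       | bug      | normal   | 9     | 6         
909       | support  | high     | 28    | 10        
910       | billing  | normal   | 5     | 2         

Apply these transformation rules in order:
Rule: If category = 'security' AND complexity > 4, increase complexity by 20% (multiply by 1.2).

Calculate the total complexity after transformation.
42

Step 1: Find records where category = 'security' AND complexity > 4
Step 2: 0 records match, summing to 0
Step 3: After multiplier: 0 × 1.2 = 0.0
Step 4: Unaffected records sum: 42
Step 5: Final sum = 0.0 + 42 = 42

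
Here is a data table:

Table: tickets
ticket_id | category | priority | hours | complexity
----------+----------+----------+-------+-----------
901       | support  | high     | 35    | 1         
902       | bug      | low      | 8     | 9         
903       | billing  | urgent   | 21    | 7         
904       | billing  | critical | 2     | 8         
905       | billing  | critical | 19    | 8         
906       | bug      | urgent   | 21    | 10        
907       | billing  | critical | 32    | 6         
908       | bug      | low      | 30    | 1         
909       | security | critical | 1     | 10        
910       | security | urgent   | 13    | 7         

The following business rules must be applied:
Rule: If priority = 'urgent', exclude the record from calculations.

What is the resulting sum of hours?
127

Step 1: Identify records where priority = 'urgent'
Step 2: The excluded records sum to 55
Step 3: Original total hours = 182
Step 4: Remaining total = 182 - 55 = 127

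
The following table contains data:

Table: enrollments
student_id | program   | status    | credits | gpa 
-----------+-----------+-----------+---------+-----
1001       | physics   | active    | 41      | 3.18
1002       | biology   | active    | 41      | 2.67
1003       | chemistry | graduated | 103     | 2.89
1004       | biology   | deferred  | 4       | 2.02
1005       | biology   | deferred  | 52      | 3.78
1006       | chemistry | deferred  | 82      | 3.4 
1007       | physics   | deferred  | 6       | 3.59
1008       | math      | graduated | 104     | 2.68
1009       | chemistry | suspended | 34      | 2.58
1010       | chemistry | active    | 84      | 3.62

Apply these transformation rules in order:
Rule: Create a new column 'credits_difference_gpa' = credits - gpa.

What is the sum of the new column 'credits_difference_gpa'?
520.59

Step 1: For each record, compute credits - gpa
Example calculations:
  41 - 3.18 = 37.82
  41 - 2.67 = 38.33
  103 - 2.89 = 100.11
  ...
Step 2: Sum all derived values
Step 3: Total = 520.59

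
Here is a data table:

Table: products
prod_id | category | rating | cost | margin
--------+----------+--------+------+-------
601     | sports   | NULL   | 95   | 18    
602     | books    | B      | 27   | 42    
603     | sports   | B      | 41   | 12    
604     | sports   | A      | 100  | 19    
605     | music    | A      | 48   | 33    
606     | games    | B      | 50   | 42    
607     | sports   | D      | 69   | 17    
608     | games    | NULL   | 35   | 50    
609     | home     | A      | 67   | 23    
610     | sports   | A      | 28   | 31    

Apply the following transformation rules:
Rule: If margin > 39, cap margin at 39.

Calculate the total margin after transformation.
270

Step 1: 3 records have margin > 39
Step 2: These records originally summed to 134
Step 3: After capping: 3 × 39 = 117
Step 4: Unaffected records sum: 153
Step 5: Final sum = 117 + 153 = 270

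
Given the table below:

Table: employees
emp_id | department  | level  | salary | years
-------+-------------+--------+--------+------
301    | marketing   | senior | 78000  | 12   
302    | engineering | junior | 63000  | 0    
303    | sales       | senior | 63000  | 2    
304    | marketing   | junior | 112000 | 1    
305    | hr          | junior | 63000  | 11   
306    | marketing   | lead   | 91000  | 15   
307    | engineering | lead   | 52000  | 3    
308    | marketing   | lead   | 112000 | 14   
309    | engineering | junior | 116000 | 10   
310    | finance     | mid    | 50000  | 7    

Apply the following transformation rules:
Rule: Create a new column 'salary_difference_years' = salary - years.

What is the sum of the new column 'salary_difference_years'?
799925

Step 1: For each record, compute salary - years
Example calculations:
  78000 - 12 = 77988
  63000 - 0 = 63000
  63000 - 2 = 62998
  ...
Step 2: Sum all derived values
Step 3: Total = 799925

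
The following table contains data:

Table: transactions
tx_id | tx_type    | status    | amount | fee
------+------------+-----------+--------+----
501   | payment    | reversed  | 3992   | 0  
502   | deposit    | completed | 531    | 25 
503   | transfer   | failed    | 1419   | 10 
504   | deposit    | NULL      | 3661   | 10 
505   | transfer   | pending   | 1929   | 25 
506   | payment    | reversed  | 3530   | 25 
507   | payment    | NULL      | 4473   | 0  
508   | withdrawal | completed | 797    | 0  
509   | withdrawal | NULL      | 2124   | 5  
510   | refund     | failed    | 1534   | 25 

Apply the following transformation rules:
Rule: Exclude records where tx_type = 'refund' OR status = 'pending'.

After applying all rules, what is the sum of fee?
75

Step 1: Find records where tx_type = 'refund' OR status = 'pending'
Step 2: 2 records match, summing to 50
Step 3: Original sum: 125
Step 4: Remaining sum = 125 - 50 = 75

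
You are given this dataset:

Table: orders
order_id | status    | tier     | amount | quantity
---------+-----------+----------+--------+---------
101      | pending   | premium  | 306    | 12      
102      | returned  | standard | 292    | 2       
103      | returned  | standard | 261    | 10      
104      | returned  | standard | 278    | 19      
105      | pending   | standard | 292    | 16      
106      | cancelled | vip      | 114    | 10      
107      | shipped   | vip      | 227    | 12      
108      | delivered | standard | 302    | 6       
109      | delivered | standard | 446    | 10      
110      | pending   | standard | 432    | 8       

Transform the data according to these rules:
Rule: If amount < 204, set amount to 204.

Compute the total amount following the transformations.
3040

Step 1: 1 records have amount < 204
Step 2: These records originally summed to 114
Step 3: After setting to minimum: 1 × 204 = 204
Step 4: Unaffected records sum: 2836
Step 5: Final sum = 204 + 2836 = 3040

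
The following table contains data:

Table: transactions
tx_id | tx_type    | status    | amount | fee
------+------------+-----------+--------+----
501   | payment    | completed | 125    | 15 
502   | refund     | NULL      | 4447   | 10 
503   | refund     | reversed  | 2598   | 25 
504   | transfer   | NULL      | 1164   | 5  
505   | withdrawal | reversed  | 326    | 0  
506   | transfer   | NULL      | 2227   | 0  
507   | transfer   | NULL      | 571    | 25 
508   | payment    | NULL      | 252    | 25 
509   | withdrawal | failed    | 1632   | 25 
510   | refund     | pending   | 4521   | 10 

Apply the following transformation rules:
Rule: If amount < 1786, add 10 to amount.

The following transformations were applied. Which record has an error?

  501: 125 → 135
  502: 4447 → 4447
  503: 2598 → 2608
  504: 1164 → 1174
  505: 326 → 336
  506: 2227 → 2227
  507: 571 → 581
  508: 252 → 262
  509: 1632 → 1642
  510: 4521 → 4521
Record 503 has an error. The correct transformed value should be 2598, not 2608.

Step 1: Check each record against the rule
Step 2: Record 503 has amount = 2598
Step 3: Since 2598 >= 1786, the bonus should not have been applied
Step 4: Correct value = 2598, but claimed value = 2608
Conclusion: Record 503 has the error.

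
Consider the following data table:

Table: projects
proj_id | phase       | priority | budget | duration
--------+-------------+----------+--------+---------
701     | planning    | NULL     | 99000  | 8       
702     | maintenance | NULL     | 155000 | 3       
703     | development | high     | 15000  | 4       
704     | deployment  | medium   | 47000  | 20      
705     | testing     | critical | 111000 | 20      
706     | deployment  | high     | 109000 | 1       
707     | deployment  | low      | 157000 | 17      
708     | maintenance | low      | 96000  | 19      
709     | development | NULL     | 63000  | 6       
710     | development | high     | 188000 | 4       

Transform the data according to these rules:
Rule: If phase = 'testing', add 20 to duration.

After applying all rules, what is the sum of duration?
122

Step 1: Count records where phase = 'testing': 1
Step 2: Total bonus added: 1 × 20 = 20
Step 3: Original sum of duration: 102
Step 4: Final sum = 102 + 20 = 122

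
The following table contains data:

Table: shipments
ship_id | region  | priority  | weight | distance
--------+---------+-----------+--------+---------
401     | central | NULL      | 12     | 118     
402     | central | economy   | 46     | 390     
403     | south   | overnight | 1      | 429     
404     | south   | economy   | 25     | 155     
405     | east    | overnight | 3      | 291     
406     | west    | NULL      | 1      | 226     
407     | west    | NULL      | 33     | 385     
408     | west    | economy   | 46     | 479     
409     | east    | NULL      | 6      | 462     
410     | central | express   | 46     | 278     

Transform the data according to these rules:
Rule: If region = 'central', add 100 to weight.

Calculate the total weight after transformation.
519

Step 1: Count records where region = 'central': 3
Step 2: Total bonus added: 3 × 100 = 300
Step 3: Original sum of weight: 219
Step 4: Final sum = 219 + 300 = 519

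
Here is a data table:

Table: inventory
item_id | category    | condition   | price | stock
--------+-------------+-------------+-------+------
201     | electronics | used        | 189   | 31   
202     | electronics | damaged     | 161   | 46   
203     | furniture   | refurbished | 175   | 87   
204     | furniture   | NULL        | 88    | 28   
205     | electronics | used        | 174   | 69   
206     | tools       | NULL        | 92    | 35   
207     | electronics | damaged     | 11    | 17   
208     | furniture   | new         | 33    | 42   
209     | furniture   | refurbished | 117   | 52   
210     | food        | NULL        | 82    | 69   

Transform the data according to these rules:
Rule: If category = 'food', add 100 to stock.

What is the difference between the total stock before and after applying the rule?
100

Step 1: Original sum of stock = 476
Step 2: 1 records have category = 'food'
Step 3: Each affected record changes by 100
Step 4: Total change = 1 × 100 = 100
Step 5: New sum = 476 + 100 = 576
Step 6: Difference = |576 - 476| = 100
        (Sum increased by 100)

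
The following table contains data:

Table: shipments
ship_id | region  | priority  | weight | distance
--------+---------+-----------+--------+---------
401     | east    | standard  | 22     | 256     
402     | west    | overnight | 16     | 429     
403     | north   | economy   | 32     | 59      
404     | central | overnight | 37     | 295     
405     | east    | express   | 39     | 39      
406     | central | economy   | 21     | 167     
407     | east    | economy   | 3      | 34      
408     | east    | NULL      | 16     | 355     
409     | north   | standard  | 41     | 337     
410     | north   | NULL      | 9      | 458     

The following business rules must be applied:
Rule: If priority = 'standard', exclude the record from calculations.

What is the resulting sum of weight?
173

Step 1: Identify records where priority = 'standard'
Step 2: The excluded records sum to 63
Step 3: Original total weight = 236
Step 4: Remaining total = 236 - 63 = 173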